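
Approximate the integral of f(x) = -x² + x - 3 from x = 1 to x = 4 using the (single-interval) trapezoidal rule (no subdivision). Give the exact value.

-27

T = (b−a)/2 · [f(1) + f(4)] = 1.5·[(-3) + (-15)] = -27.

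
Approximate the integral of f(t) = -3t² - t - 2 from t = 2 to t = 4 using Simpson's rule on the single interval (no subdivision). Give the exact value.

S = (b−a)/6 · [f(2) + 4f(3) + f(4)] = 0.333333·[(-16) + 4·(-32) + (-54)] = -66.

-66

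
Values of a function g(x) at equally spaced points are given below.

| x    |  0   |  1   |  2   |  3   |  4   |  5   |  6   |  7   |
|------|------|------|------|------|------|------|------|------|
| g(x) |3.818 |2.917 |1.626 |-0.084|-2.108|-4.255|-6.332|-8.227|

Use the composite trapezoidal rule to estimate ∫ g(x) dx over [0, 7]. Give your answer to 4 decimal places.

h = 1, n = 7.
(h/2)·[y₀ + 2y₁ + 2y₂ + 2y₃ + 2y₄ + 2y₅ + 2y₆ + y₇] = 0.5·(-20.881) = -10.4405.

-10.4405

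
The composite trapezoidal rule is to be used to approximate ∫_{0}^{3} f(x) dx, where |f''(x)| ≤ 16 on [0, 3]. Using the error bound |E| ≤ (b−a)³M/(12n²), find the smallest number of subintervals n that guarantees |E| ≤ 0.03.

Need 432/(12n²) ≤ 0.03.
n² ≥ 432/(12·0.03) = 1200 ⇒ n ≥ 34.6410, so the smallest n is 35.

35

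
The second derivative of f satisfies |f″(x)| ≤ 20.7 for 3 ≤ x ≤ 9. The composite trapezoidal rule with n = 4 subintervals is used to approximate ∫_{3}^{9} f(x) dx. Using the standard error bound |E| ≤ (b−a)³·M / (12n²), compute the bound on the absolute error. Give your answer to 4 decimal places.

23.2875

|E| ≤ (6)³·20.7 / (12·4²) = 4471.2/192 = 23.2875.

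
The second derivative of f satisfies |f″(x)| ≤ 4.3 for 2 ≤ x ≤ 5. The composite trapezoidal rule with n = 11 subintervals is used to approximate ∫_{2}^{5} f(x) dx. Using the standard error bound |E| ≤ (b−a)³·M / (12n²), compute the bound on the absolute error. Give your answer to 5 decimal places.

0.07996

|E| ≤ (3)³·4.3 / (12·11²) = 116.1/1452 = 0.07996.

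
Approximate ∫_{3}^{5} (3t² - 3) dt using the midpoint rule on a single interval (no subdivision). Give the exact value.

90

M = (b−a)·f(4) = 2·(45) = 90.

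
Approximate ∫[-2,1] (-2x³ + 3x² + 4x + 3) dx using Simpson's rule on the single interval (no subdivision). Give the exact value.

S = (b−a)/6 · [f(-2) + 4f(-0.5) + f(1)] = 0.5·[23 + 4·2 + 8] = 19.5.

19.5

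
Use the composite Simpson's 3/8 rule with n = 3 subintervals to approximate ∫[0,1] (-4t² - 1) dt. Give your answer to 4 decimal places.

-2.3333

h = (1 − 0)/3 = 0.333333.
Nodes t₀,…,t₃ = 0, 0.333333, 0.666667, 1.
f(t) = -4t² - 1: f₀=-1, f₁=-1.444444, f₂=-2.777778, f₃=-5.
(3h/8)·[f₀ + 3f₁ + 3f₂ + f₃] = 0.125·(-18.666667) = -2.3333.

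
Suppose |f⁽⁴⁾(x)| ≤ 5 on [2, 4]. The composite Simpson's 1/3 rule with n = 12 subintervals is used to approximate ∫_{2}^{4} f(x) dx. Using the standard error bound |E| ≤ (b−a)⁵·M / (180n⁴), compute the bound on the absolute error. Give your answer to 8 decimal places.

|E| ≤ (2)⁵·5 / (180·12⁴) = 160/3732480 = 0.00004287.

0.00004287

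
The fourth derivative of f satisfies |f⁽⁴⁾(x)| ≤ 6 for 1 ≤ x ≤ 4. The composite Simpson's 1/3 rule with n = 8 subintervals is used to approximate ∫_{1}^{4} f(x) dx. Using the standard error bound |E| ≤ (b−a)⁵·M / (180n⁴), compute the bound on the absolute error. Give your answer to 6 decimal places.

0.001978

|E| ≤ (3)⁵·6 / (180·8⁴) = 1458/737280 = 0.001978.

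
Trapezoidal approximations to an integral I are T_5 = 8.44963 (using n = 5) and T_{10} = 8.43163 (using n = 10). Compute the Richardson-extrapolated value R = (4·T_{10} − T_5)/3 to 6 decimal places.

8.425630

R = (4·T_{10} − T_5) / 3 = (4·8.43163 − 8.44963)/3 = (25.27689)/3 = 8.425630.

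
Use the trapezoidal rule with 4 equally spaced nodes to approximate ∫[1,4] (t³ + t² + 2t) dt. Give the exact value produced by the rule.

h = (4 − 1)/3 = 1.
Nodes t₀,…,t₃ = 1, 2, 3, 4.
f(t) = t³ + t² + 2t: f₀=4, f₁=16, f₂=42, f₃=88.
(h/2)·[f₀ + 2f₁ + 2f₂ + f₃] = 0.5·(208) = 104.

104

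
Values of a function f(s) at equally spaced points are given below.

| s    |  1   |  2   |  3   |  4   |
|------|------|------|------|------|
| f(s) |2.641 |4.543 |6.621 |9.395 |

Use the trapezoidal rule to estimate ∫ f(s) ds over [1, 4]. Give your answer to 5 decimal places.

h = 1, n = 3.
(h/2)·[y₀ + 2y₁ + 2y₂ + y₃] = 0.5·(34.364) = 17.18200.

17.18200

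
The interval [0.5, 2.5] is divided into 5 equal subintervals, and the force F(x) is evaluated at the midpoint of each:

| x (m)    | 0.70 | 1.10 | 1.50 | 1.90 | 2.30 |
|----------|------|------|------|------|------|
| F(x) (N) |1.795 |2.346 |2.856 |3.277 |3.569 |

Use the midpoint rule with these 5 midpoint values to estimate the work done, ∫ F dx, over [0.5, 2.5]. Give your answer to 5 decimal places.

h = 0.4, n = 5.
h·[y(m₁) + y(m₂) + y(m₃) + y(m₄) + y(m₅)] = 0.4·(13.843) = 5.53720.

5.53720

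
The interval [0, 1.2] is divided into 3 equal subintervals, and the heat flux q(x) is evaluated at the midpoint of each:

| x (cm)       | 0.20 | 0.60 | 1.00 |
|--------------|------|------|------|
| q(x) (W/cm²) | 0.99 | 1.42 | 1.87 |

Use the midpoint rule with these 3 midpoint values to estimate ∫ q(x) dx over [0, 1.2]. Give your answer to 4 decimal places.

1.7120

h = 0.4, n = 3.
h·[y(m₁) + y(m₂) + y(m₃)] = 0.4·(4.28) = 1.7120.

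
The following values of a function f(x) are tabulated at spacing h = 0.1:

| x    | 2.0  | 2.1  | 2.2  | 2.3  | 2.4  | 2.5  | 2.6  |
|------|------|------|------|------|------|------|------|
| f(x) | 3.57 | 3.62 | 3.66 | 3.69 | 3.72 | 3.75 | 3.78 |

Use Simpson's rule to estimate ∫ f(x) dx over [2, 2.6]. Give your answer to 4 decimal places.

2.2117

h = 0.1, n = 6.
(h/3)·[y₀ + 4y₁ + 2y₂ + 4y₃ + 2y₄ + 4y₅ + y₆] = 0.033333·(66.35) = 2.2117.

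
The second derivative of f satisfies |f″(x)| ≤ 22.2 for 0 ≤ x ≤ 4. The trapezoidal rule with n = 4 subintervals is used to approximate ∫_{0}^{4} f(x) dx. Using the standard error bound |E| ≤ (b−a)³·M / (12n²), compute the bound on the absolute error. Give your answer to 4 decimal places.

|E| ≤ (4)³·22.2 / (12·4²) = 1420.8/192 = 7.4000.

7.4000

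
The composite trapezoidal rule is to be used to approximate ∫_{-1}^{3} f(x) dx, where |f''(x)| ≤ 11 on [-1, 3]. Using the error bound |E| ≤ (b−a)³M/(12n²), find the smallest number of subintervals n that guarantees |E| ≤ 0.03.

Need 704/(12n²) ≤ 0.03.
n² ≥ 704/(12·0.03) = 1955.56 ⇒ n ≥ 44.2217, so the smallest n is 45.

45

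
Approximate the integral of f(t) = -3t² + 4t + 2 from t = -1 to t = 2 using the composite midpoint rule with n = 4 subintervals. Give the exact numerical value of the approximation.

h = (2 − (-1))/4 = 0.75.
Midpoints m₁,…,m₄ = -0.625, 0.125, 0.875, 1.625.
f(m₁)=-1.671875, f(m₂)=2.453125, f(m₃)=3.203125, f(m₄)=0.578125.
h·[f(m₁) + f(m₂) + f(m₃) + f(m₄)] = 0.75·(4.5625) = 3.421875.

3.421875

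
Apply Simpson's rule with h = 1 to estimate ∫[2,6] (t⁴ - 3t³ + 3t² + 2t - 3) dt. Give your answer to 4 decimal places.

h = (6 − 2)/4 = 1.
Nodes t₀,…,t₄ = 2, 3, 4, 5, 6.
f(t) = t⁴ - 3t³ + 3t² + 2t - 3: f₀=5, f₁=30, f₂=117, f₃=332, f₄=765.
(h/3)·[f₀ + 4f₁ + 2f₂ + 4f₃ + f₄] = 0.333333·(2452) = 817.3333.

817.3333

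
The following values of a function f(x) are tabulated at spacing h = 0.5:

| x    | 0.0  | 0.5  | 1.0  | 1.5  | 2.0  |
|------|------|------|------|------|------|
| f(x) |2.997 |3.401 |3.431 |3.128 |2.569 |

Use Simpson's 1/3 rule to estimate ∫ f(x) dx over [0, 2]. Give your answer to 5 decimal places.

h = 0.5, n = 4.
(h/3)·[y₀ + 4y₁ + 2y₂ + 4y₃ + y₄] = 0.166667·(38.544) = 6.42400.

6.42400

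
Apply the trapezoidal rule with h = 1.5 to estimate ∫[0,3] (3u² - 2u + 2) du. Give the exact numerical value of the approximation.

27.375

h = (3 − 0)/2 = 1.5.
Nodes u₀,…,u₂ = 0, 1.5, 3.
f(u) = 3u² - 2u + 2: f₀=2, f₁=5.75, f₂=23.
(h/2)·[f₀ + 2f₁ + f₂] = 0.75·(36.5) = 27.375.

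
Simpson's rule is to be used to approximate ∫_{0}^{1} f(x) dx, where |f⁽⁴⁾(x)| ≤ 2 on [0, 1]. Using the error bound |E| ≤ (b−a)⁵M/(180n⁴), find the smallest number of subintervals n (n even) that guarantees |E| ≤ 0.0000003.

14

Need 2/(180n⁴) ≤ 0.0000003.
n⁴ ≥ 2/(180·0.0000003) = 37037 ⇒ n ≥ 13.8726, so the smallest even n is 14. (n must be even for Simpson's rule.)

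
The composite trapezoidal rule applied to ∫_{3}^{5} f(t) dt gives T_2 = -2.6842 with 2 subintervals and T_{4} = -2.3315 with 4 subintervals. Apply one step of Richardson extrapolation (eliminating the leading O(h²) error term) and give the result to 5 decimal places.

R = (4·T_{4} − T_2) / 3 = (4·(-2.3315) − (-2.6842))/3 = (-6.6418)/3 = -2.21393.

-2.21393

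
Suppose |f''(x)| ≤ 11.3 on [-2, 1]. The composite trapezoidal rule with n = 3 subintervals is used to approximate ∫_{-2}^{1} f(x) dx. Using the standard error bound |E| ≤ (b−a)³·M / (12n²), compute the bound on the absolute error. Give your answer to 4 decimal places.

2.8250

|E| ≤ (3)³·11.3 / (12·3²) = 305.1/108 = 2.8250.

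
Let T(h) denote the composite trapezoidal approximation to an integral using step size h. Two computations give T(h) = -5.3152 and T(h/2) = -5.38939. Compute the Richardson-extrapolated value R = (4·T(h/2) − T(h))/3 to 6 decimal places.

R = (4·T(h/2) − T(h)) / 3 = (4·(-5.38939) − (-5.3152))/3 = (-16.24236)/3 = -5.414120.

-5.414120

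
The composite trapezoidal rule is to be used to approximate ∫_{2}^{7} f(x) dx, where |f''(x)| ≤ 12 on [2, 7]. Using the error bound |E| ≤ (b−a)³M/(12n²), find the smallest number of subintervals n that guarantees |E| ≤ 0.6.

15

Need 1500/(12n²) ≤ 0.6.
n² ≥ 1500/(12·0.6) = 208.333 ⇒ n ≥ 14.4338, so the smallest n is 15.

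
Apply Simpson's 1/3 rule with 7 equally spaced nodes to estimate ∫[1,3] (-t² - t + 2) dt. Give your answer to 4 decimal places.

h = (3 − 1)/6 = 0.333333.
Nodes t₀,…,t₆ = 1, 1.333333, 1.666667, 2, 2.333333, 2.666667, 3.
f(t) = -t² - t + 2: f₀=0, f₁=-1.111111, f₂=-2.444444, f₃=-4, f₄=-5.777778, f₅=-7.777778, f₆=-10.
(h/3)·[f₀ + 4f₁ + 2f₂ + 4f₃ + 2f₄ + 4f₅ + f₆] = 0.111111·(-78) = -8.6667.

-8.6667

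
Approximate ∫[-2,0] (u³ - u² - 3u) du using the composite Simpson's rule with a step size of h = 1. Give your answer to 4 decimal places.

h = (0 − (-2))/2 = 1.
Nodes u₀,…,u₂ = -2, -1, 0.
f(u) = u³ - u² - 3u: f₀=-6, f₁=1, f₂=0.
(h/3)·[f₀ + 4f₁ + f₂] = 0.333333·(-2) = -0.6667.

-0.6667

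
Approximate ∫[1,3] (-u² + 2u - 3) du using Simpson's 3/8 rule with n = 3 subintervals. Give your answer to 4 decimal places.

-6.6667

h = (3 − 1)/3 = 0.666667.
Nodes u₀,…,u₃ = 1, 1.666667, 2.333333, 3.
f(u) = -u² + 2u - 3: f₀=-2, f₁=-2.444444, f₂=-3.777778, f₃=-6.
(3h/8)·[f₀ + 3f₁ + 3f₂ + f₃] = 0.25·(-26.666667) = -6.6667.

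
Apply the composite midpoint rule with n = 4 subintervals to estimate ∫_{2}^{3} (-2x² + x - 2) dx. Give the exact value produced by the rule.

h = (3 − 2)/4 = 0.25.
Midpoints m₁,…,m₄ = 2.125, 2.375, 2.625, 2.875.
f(m₁)=-8.90625, f(m₂)=-10.90625, f(m₃)=-13.15625, f(m₄)=-15.65625.
h·[f(m₁) + f(m₂) + f(m₃) + f(m₄)] = 0.25·(-48.625) = -12.15625.

-12.15625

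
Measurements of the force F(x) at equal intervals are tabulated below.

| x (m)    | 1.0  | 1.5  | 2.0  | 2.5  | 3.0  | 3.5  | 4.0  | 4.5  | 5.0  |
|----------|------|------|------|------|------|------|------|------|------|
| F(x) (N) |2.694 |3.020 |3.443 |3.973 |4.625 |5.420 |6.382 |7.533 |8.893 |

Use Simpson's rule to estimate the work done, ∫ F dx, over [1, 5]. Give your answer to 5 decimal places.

h = 0.5, n = 8.
(h/3)·[y₀ + 4y₁ + 2y₂ + 4y₃ + 2y₄ + 4y₅ + 2y₆ + 4y₇ + y₈] = 0.166667·(120.271) = 20.04517.

20.04517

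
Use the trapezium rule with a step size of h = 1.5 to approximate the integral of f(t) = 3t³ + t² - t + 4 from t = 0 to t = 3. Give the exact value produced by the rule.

93.5625

h = (3 − 0)/2 = 1.5.
Nodes t₀,…,t₂ = 0, 1.5, 3.
f(t) = 3t³ + t² - t + 4: f₀=4, f₁=14.875, f₂=91.
(h/2)·[f₀ + 2f₁ + f₂] = 0.75·(124.75) = 93.5625.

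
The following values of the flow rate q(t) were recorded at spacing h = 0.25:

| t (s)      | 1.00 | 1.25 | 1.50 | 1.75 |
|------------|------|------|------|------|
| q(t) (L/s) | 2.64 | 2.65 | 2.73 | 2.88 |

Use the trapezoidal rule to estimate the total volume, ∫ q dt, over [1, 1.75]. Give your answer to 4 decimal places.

h = 0.25, n = 3.
(h/2)·[y₀ + 2y₁ + 2y₂ + y₃] = 0.125·(16.28) = 2.0350.

2.0350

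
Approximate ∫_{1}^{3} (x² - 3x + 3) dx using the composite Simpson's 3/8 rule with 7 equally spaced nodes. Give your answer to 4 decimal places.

h = (3 − 1)/6 = 0.333333.
Nodes x₀,…,x₆ = 1, 1.333333, 1.666667, 2, 2.333333, 2.666667, 3.
f(x) = x² - 3x + 3: f₀=1, f₁=0.777778, f₂=0.777778, f₃=1, f₄=1.444444, f₅=2.111111, f₆=3.
(3h/8)·[f₀ + 3f₁ + 3f₂ + 2f₃ + 3f₄ + 3f₅ + f₆] = 0.125·(21.333333) = 2.6667.

2.6667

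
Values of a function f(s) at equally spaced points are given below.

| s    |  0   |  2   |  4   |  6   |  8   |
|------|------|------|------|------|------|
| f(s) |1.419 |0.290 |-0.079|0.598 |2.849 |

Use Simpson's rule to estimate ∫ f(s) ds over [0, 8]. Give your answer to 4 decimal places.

h = 2, n = 4.
(h/3)·[y₀ + 4y₁ + 2y₂ + 4y₃ + y₄] = 0.666667·(7.662) = 5.1080.

5.1080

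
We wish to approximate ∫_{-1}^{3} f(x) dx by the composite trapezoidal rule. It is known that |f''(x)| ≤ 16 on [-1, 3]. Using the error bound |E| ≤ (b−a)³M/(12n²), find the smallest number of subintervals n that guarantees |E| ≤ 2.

7

Need 1024/(12n²) ≤ 2.
n² ≥ 1024/(12·2) = 42.6667 ⇒ n ≥ 6.5320, so the smallest n is 7.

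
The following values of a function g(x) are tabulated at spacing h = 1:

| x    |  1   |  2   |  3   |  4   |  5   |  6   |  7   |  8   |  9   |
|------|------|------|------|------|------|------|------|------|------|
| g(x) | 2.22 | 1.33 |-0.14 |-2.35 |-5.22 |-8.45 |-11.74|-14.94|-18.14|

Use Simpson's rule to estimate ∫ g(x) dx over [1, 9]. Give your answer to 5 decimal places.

h = 1, n = 8.
(h/3)·[y₀ + 4y₁ + 2y₂ + 4y₃ + 2y₄ + 4y₅ + 2y₆ + 4y₇ + y₈] = 0.333333·(-147.76) = -49.25333.

-49.25333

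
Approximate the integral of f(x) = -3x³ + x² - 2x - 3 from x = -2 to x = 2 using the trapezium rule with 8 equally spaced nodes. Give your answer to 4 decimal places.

-6.4490

h = (2 − (-2))/7 = 0.571429.
Nodes x₀,…,x₇ = -2, -1.428571, -0.857143, -0.285714, 0.285714, 0.857143, 1.428571, 2.
f(x) = -3x³ + x² - 2x - 3: f₀=29, f₁=10.644315, f₂=1.338192, f₃=-2.276968, f₄=-3.559767, f₅=-5.868805, f₆=-12.562682, f₇=-27.
(h/2)·[f₀ + 2f₁ + 2f₂ + 2f₃ + 2f₄ + 2f₅ + 2f₆ + f₇] = 0.285714·(-22.571429) = -6.4490.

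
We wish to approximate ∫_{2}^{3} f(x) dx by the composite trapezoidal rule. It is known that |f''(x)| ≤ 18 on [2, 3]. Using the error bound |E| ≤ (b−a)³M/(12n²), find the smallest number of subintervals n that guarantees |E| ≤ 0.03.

8

Need 18/(12n²) ≤ 0.03.
n² ≥ 18/(12·0.03) = 50 ⇒ n ≥ 7.0711, so the smallest n is 8.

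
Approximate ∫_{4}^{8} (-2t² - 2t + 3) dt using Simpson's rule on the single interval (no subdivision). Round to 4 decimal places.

-334.6667

S = (b−a)/6 · [f(4) + 4f(6) + f(8)] = 0.666667·[(-37) + 4·(-81) + (-141)] = -334.6667.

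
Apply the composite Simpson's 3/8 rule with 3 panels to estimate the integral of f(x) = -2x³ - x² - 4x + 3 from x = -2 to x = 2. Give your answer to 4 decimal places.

6.6667

h = (2 − (-2))/3 = 1.333333.
Nodes x₀,…,x₃ = -2, -0.666667, 0.666667, 2.
f(x) = -2x³ - x² - 4x + 3: f₀=23, f₁=5.814815, f₂=-0.703704, f₃=-25.
(3h/8)·[f₀ + 3f₁ + 3f₂ + f₃] = 0.5·(13.333333) = 6.6667.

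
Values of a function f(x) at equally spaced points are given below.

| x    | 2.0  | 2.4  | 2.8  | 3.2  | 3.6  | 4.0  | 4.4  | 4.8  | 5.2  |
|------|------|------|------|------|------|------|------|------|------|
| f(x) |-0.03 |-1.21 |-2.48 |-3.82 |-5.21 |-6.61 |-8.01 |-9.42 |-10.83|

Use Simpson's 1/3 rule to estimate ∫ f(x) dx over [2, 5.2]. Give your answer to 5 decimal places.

-16.86667

h = 0.4, n = 8.
(h/3)·[y₀ + 4y₁ + 2y₂ + 4y₃ + 2y₄ + 4y₅ + 2y₆ + 4y₇ + y₈] = 0.133333·(-126.50) = -16.86667.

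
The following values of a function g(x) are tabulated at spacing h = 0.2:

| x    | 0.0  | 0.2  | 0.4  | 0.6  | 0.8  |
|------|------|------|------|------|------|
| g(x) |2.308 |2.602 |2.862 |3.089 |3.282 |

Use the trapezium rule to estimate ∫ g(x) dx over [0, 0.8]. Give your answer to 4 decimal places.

2.2696

h = 0.2, n = 4.
(h/2)·[y₀ + 2y₁ + 2y₂ + 2y₃ + y₄] = 0.1·(22.696) = 2.2696.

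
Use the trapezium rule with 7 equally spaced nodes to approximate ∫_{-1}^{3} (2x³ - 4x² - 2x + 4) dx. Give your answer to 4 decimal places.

h = (3 − (-1))/6 = 0.666667.
Nodes x₀,…,x₆ = -1, -0.333333, 0.333333, 1, 1.666667, 2.333333, 3.
f(x) = 2x³ - 4x² - 2x + 4: f₀=0, f₁=4.148148, f₂=2.962963, f₃=0, f₄=-1.185185, f₅=2.962963, f₆=16.
(h/2)·[f₀ + 2f₁ + 2f₂ + 2f₃ + 2f₄ + 2f₅ + f₆] = 0.333333·(33.777778) = 11.2593.

11.2593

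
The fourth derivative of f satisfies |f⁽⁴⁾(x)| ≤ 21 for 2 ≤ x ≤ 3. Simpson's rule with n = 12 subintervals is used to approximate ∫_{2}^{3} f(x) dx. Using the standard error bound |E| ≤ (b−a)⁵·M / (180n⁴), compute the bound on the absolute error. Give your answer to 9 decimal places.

0.000005626

|E| ≤ (1)⁵·21 / (180·12⁴) = 21/3732480 = 0.000005626.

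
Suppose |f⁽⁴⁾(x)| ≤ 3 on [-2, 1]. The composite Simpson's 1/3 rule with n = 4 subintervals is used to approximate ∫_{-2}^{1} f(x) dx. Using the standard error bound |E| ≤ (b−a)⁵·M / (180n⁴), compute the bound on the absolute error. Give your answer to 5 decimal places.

|E| ≤ (3)⁵·3 / (180·4⁴) = 729/46080 = 0.01582.

0.01582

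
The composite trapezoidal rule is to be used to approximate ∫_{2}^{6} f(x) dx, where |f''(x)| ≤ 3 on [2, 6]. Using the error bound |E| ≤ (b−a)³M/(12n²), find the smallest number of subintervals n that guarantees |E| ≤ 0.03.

24

Need 192/(12n²) ≤ 0.03.
n² ≥ 192/(12·0.03) = 533.333 ⇒ n ≥ 23.0940, so the smallest n is 24.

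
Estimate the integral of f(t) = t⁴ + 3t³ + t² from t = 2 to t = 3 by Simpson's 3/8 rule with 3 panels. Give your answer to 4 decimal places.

97.2870

h = (3 − 2)/3 = 0.333333.
Nodes t₀,…,t₃ = 2, 2.333333, 2.666667, 3.
f(t) = t⁴ + 3t³ + t²: f₀=44, f₁=73.197531, f₂=114.567901, f₃=171.
(3h/8)·[f₀ + 3f₁ + 3f₂ + f₃] = 0.125·(778.296296) = 97.2870.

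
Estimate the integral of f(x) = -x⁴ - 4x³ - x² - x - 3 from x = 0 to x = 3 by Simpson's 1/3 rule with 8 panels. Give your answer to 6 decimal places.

-152.107910

h = (3 − 0)/8 = 0.375.
Nodes x₀,…,x₈ = 0, 0.375, 0.75, 1.125, 1.5, 1.875, 2.25, 2.625, 3.
f(x) = -x⁴ - 4x³ - x² - x - 3: f₀=-3, f₁=-3.746337890625, f₂=-6.31640625, f₃=-12.687744140625, f₄=-25.3125, f₅=-47.117431640625, f₆=-81.50390625, f₇=-132.347900390625, f₈=-204.
(h/3)·[f₀ + 4f₁ + 2f₂ + 4f₃ + 2f₄ + 4f₅ + 2f₆ + 4f₇ + f₈] = 0.125·(-1216.86328125) = -152.107910.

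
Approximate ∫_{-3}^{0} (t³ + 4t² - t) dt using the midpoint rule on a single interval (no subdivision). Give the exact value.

M = (b−a)·f(-1.5) = 3·(7.125) = 21.375.

21.375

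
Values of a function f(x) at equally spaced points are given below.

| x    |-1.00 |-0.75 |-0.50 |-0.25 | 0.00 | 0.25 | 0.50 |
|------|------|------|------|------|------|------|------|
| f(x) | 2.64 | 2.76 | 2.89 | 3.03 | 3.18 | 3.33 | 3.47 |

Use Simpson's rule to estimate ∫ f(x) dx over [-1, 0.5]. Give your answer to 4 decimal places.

h = 0.25, n = 6.
(h/3)·[y₀ + 4y₁ + 2y₂ + 4y₃ + 2y₄ + 4y₅ + y₆] = 0.083333·(54.73) = 4.5608.

4.5608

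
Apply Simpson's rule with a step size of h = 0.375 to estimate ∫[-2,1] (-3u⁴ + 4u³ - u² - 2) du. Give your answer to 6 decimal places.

-43.823730

h = (1 − (-2))/8 = 0.375.
Nodes u₀,…,u₈ = -2, -1.625, -1.25, -0.875, -0.5, -0.125, 0.25, 0.625, 1.
f(u) = -3u⁴ + 4u³ - u² - 2: f₀=-86, f₁=-42.723388671875, f₂=-18.69921875, f₃=-7.203857421875, f₄=-2.9375, f₅=-2.024169921875, f₆=-2.01171875, f₇=-1.871826171875, f₈=-2.
(h/3)·[f₀ + 4f₁ + 2f₂ + 4f₃ + 2f₄ + 4f₅ + 2f₆ + 4f₇ + f₈] = 0.125·(-350.58984375) = -43.823730.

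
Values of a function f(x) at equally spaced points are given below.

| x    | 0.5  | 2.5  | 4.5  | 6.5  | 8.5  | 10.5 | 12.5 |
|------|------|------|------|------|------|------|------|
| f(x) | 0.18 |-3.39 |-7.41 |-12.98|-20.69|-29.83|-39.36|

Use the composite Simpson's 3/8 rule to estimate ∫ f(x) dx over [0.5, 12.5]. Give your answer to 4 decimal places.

h = 2, n = 6.
(3h/8)·[y₀ + 3y₁ + 3y₂ + 2y₃ + 3y₄ + 3y₅ + y₆] = 0.75·(-249.10) = -186.8250.

-186.8250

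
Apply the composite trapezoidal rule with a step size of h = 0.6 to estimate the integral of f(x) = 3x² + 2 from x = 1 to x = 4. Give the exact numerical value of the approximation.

h = (4 − 1)/5 = 0.6.
Nodes x₀,…,x₅ = 1, 1.6, 2.2, 2.8, 3.4, 4.
f(x) = 3x² + 2: f₀=5, f₁=9.68, f₂=16.52, f₃=25.52, f₄=36.68, f₅=50.
(h/2)·[f₀ + 2f₁ + 2f₂ + 2f₃ + 2f₄ + f₅] = 0.3·(231.8) = 69.54.

69.54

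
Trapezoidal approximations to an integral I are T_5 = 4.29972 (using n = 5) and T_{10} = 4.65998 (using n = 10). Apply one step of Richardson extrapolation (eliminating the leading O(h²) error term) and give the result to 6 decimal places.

4.780067

R = (4·T_{10} − T_5) / 3 = (4·4.65998 − 4.29972)/3 = (14.34020)/3 = 4.780067.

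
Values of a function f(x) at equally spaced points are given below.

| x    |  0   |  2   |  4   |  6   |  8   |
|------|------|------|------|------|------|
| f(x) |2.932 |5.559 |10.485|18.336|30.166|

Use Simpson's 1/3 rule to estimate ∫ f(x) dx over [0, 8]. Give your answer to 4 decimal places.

h = 2, n = 4.
(h/3)·[y₀ + 4y₁ + 2y₂ + 4y₃ + y₄] = 0.666667·(149.648) = 99.7653.

99.7653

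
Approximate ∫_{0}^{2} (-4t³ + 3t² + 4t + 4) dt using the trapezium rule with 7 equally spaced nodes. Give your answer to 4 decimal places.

h = (2 − 0)/6 = 0.333333.
Nodes t₀,…,t₆ = 0, 0.333333, 0.666667, 1, 1.333333, 1.666667, 2.
f(t) = -4t³ + 3t² + 4t + 4: f₀=4, f₁=5.518519, f₂=6.814815, f₃=7, f₄=5.185185, f₅=0.481481, f₆=-8.
(h/2)·[f₀ + 2f₁ + 2f₂ + 2f₃ + 2f₄ + 2f₅ + f₆] = 0.166667·(46) = 7.6667.

7.6667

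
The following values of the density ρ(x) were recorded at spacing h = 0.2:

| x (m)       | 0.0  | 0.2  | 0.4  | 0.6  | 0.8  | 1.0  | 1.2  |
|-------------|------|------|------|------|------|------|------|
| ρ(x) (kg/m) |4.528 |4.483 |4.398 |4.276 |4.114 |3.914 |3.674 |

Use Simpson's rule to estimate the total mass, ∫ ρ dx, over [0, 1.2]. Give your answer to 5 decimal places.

h = 0.2, n = 6.
(h/3)·[y₀ + 4y₁ + 2y₂ + 4y₃ + 2y₄ + 4y₅ + y₆] = 0.066667·(75.918) = 5.06120.

5.06120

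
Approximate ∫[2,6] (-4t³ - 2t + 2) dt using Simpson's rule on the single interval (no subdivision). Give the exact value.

S = (b−a)/6 · [f(2) + 4f(4) + f(6)] = 0.666667·[(-34) + 4·(-262) + (-874)] = -1304.

-1304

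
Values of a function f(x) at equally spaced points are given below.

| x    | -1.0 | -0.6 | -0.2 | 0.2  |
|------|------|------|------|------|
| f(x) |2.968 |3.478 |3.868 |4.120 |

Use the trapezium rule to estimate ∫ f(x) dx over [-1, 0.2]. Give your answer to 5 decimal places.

h = 0.4, n = 3.
(h/2)·[y₀ + 2y₁ + 2y₂ + y₃] = 0.2·(21.780) = 4.35600.

4.35600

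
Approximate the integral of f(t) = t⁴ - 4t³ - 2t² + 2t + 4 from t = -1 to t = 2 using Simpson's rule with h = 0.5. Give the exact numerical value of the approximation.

h = (2 − (-1))/6 = 0.5.
Nodes t₀,…,t₆ = -1, -0.5, 0, 0.5, 1, 1.5, 2.
f(t) = t⁴ - 4t³ - 2t² + 2t + 4: f₀=5, f₁=3.0625, f₂=4, f₃=4.0625, f₄=1, f₅=-5.9375, f₆=-16.
(h/3)·[f₀ + 4f₁ + 2f₂ + 4f₃ + 2f₄ + 4f₅ + f₆] = 0.166667·(3.75) = 0.625.

0.625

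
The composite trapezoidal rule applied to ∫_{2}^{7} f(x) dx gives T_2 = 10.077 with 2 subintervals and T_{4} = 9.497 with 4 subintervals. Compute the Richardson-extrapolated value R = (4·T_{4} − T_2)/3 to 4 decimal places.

9.3037

R = (4·T_{4} − T_2) / 3 = (4·9.497 − 10.077)/3 = (27.911)/3 = 9.3037.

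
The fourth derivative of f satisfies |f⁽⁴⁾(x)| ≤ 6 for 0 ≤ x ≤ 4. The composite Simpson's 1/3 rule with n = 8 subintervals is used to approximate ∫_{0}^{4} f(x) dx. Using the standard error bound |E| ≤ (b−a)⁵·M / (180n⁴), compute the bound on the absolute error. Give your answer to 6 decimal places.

0.008333

|E| ≤ (4)⁵·6 / (180·8⁴) = 6144/737280 = 0.008333.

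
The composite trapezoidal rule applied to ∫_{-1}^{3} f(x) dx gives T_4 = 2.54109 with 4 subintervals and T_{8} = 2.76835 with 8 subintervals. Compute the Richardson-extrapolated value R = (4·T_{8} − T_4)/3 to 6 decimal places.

R = (4·T_{8} − T_4) / 3 = (4·2.76835 − 2.54109)/3 = (8.53231)/3 = 2.844103.

2.844103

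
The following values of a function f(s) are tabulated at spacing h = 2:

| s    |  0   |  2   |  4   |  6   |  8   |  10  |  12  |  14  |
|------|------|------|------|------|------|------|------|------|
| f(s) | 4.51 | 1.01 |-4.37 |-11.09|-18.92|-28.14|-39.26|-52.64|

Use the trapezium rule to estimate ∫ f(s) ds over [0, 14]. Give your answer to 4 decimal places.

-249.6700

h = 2, n = 7.
(h/2)·[y₀ + 2y₁ + 2y₂ + 2y₃ + 2y₄ + 2y₅ + 2y₆ + y₇] = 1·(-249.67) = -249.6700.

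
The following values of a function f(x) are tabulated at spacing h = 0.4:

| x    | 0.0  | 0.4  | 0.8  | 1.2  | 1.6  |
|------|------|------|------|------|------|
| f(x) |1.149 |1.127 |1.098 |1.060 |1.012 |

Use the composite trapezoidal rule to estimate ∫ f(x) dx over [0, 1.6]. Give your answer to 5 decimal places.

1.74620

h = 0.4, n = 4.
(h/2)·[y₀ + 2y₁ + 2y₂ + 2y₃ + y₄] = 0.2·(8.731) = 1.74620.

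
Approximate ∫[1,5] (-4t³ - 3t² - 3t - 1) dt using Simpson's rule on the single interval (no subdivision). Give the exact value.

-788

S = (b−a)/6 · [f(1) + 4f(3) + f(5)] = 0.666667·[(-11) + 4·(-145) + (-591)] = -788.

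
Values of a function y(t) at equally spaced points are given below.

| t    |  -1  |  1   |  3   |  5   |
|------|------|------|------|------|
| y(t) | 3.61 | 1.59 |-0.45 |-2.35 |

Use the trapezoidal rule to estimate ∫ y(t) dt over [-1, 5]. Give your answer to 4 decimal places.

h = 2, n = 3.
(h/2)·[y₀ + 2y₁ + 2y₂ + y₃] = 1·(3.54) = 3.5400.

3.5400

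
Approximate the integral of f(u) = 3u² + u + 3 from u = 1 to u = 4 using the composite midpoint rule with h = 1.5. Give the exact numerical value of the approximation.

77.8125

h = (4 − 1)/2 = 1.5.
Midpoints m₁,…,m₂ = 1.75, 3.25.
f(m₁)=13.9375, f(m₂)=37.9375.
h·[f(m₁) + f(m₂)] = 1.5·(51.875) = 77.8125.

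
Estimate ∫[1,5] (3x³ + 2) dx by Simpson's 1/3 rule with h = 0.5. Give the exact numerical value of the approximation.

h = (5 − 1)/8 = 0.5.
Nodes x₀,…,x₈ = 1, 1.5, 2, 2.5, 3, 3.5, 4, 4.5, 5.
f(x) = 3x³ + 2: f₀=5, f₁=12.125, f₂=26, f₃=48.875, f₄=83, f₅=130.625, f₆=194, f₇=275.375, f₈=377.
(h/3)·[f₀ + 4f₁ + 2f₂ + 4f₃ + 2f₄ + 4f₅ + 2f₆ + 4f₇ + f₈] = 0.166667·(2856) = 476.

476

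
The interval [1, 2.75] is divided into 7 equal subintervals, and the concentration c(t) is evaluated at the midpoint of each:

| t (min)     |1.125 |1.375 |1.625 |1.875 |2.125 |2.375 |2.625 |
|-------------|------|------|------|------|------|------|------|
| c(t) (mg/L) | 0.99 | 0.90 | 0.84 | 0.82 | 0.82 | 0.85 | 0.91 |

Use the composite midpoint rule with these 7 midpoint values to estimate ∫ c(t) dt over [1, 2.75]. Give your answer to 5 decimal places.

1.53250

h = 0.25, n = 7.
h·[y(m₁) + y(m₂) + y(m₃) + y(m₄) + y(m₅) + y(m₆) + y(m₇)] = 0.25·(6.13) = 1.53250.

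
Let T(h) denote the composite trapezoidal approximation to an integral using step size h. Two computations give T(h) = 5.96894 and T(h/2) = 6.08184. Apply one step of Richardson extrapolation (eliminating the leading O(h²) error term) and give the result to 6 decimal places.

6.119473

R = (4·T(h/2) − T(h)) / 3 = (4·6.08184 − 5.96894)/3 = (18.35842)/3 = 6.119473.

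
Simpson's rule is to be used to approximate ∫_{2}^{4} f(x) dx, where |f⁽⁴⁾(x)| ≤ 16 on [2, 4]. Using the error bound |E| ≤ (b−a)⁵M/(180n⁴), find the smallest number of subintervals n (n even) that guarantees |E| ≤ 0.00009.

14

Need 512/(180n⁴) ≤ 0.00009.
n⁴ ≥ 512/(180·0.00009) = 31604.9 ⇒ n ≥ 13.3333, so the smallest even n is 14. (n must be even for Simpson's rule.)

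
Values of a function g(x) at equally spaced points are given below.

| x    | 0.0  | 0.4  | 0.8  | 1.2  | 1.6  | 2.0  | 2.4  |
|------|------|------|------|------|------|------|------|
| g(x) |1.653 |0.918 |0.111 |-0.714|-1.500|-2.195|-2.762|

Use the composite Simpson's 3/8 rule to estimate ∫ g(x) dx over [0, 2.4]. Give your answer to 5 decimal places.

-1.58025

h = 0.4, n = 6.
(3h/8)·[y₀ + 3y₁ + 3y₂ + 2y₃ + 3y₄ + 3y₅ + y₆] = 0.15·(-10.535) = -1.58025.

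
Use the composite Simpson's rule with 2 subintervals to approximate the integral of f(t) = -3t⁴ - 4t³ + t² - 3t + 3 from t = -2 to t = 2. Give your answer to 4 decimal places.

h = (2 − (-2))/2 = 2.
Nodes t₀,…,t₂ = -2, 0, 2.
f(t) = -3t⁴ - 4t³ + t² - 3t + 3: f₀=-3, f₁=3, f₂=-79.
(h/3)·[f₀ + 4f₁ + f₂] = 0.666667·(-70) = -46.6667.

-46.6667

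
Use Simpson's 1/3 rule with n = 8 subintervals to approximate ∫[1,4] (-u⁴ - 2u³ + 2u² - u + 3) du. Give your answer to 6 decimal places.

-288.607910

h = (4 − 1)/8 = 0.375.
Nodes u₀,…,u₈ = 1, 1.375, 1.75, 2.125, 2.5, 2.875, 3.25, 3.625, 4.
f(u) = -u⁴ - 2u³ + 2u² - u + 3: f₀=1, f₁=-3.367431640625, f₂=-12.72265625, f₃=-29.676025390625, f₄=-57.3125, f₅=-99.191650390625, f₆=-159.34765625, f₇=-242.289306640625, f₈=-353.
(h/3)·[f₀ + 4f₁ + 2f₂ + 4f₃ + 2f₄ + 4f₅ + 2f₆ + 4f₇ + f₈] = 0.125·(-2308.86328125) = -288.607910.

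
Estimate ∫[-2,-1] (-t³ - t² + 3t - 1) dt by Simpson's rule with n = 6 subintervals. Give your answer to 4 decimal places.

-4.0833

h = (-1 − (-2))/6 = 0.166667.
Nodes t₀,…,t₆ = -2, -1.833333, -1.666667, -1.5, -1.333333, -1.166667, -1.
f(t) = -t³ - t² + 3t - 1: f₀=-3, f₁=-3.699074, f₂=-4.148148, f₃=-4.375, f₄=-4.407407, f₅=-4.273148, f₆=-4.
(h/3)·[f₀ + 4f₁ + 2f₂ + 4f₃ + 2f₄ + 4f₅ + f₆] = 0.055556·(-73.5) = -4.0833.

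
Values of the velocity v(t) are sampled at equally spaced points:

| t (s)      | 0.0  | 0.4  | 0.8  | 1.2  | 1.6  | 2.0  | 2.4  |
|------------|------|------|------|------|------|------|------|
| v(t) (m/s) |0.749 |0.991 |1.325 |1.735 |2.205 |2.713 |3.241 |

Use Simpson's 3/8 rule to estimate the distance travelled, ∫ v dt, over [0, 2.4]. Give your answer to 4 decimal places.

4.3743

h = 0.4, n = 6.
(3h/8)·[y₀ + 3y₁ + 3y₂ + 2y₃ + 3y₄ + 3y₅ + y₆] = 0.15·(29.162) = 4.3743.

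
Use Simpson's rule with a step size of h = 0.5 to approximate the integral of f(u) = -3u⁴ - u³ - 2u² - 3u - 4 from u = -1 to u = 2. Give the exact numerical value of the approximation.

h = (2 − (-1))/6 = 0.5.
Nodes u₀,…,u₆ = -1, -0.5, 0, 0.5, 1, 1.5, 2.
f(u) = -3u⁴ - u³ - 2u² - 3u - 4: f₀=-5, f₁=-3.0625, f₂=-4, f₃=-6.3125, f₄=-13, f₅=-31.5625, f₆=-74.
(h/3)·[f₀ + 4f₁ + 2f₂ + 4f₃ + 2f₄ + 4f₅ + f₆] = 0.166667·(-276.75) = -46.125.

-46.125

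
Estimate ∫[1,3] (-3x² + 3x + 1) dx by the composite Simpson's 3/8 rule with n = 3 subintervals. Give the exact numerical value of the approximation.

h = (3 − 1)/3 = 0.666667.
Nodes x₀,…,x₃ = 1, 1.666667, 2.333333, 3.
f(x) = -3x² + 3x + 1: f₀=1, f₁=-2.333333, f₂=-8.333333, f₃=-17.
(3h/8)·[f₀ + 3f₁ + 3f₂ + f₃] = 0.25·(-48) = -12.

-12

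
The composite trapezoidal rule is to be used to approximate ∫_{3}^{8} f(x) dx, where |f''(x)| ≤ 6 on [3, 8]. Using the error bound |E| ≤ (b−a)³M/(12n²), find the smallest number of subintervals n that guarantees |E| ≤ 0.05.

Need 750/(12n²) ≤ 0.05.
n² ≥ 750/(12·0.05) = 1250 ⇒ n ≥ 35.3553, so the smallest n is 36.

36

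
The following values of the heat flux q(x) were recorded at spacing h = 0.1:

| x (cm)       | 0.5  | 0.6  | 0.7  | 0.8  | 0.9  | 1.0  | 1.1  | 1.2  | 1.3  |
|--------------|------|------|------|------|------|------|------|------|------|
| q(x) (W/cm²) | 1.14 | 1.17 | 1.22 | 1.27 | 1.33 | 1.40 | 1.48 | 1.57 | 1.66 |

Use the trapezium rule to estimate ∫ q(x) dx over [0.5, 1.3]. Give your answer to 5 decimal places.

h = 0.1, n = 8.
(h/2)·[y₀ + 2y₁ + 2y₂ + 2y₃ + 2y₄ + 2y₅ + 2y₆ + 2y₇ + y₈] = 0.05·(21.68) = 1.08400.

1.08400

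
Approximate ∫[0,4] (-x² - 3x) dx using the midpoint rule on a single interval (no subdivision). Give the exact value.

-40

M = (b−a)·f(2) = 4·(-10) = -40.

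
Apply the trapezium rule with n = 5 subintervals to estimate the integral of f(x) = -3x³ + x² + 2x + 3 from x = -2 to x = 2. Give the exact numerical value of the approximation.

17.76

h = (2 − (-2))/5 = 0.8.
Nodes x₀,…,x₅ = -2, -1.2, -0.4, 0.4, 1.2, 2.
f(x) = -3x³ + x² + 2x + 3: f₀=27, f₁=7.224, f₂=2.552, f₃=3.768, f₄=1.656, f₅=-13.
(h/2)·[f₀ + 2f₁ + 2f₂ + 2f₃ + 2f₄ + f₅] = 0.4·(44.4) = 17.76.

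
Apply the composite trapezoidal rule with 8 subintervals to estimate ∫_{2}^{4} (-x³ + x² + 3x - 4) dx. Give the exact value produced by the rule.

h = (4 − 2)/8 = 0.25.
Nodes x₀,…,x₈ = 2, 2.25, 2.5, 2.75, 3, 3.25, 3.5, 3.75, 4.
f(x) = -x³ + x² + 3x - 4: f₀=-2, f₁=-3.578125, f₂=-5.875, f₃=-8.984375, f₄=-13, f₅=-18.015625, f₆=-24.125, f₇=-31.421875, f₈=-40.
(h/2)·[f₀ + 2f₁ + 2f₂ + 2f₃ + 2f₄ + 2f₅ + 2f₆ + 2f₇ + f₈] = 0.125·(-252) = -31.5.

-31.5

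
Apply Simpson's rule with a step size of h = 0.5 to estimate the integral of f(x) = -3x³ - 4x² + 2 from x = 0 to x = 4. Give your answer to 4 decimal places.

h = (4 − 0)/8 = 0.5.
Nodes x₀,…,x₈ = 0, 0.5, 1, 1.5, 2, 2.5, 3, 3.5, 4.
f(x) = -3x³ - 4x² + 2: f₀=2, f₁=0.625, f₂=-5, f₃=-17.125, f₄=-38, f₅=-69.875, f₆=-115, f₇=-175.625, f₈=-254.
(h/3)·[f₀ + 4f₁ + 2f₂ + 4f₃ + 2f₄ + 4f₅ + 2f₆ + 4f₇ + f₈] = 0.166667·(-1616) = -269.3333.

-269.3333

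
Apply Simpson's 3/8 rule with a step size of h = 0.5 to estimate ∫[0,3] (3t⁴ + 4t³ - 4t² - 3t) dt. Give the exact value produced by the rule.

177.46875

h = (3 − 0)/6 = 0.5.
Nodes t₀,…,t₆ = 0, 0.5, 1, 1.5, 2, 2.5, 3.
f(t) = 3t⁴ + 4t³ - 4t² - 3t: f₀=0, f₁=-1.8125, f₂=0, f₃=15.1875, f₄=58, f₅=147.1875, f₆=306.
(3h/8)·[f₀ + 3f₁ + 3f₂ + 2f₃ + 3f₄ + 3f₅ + f₆] = 0.1875·(946.5) = 177.46875.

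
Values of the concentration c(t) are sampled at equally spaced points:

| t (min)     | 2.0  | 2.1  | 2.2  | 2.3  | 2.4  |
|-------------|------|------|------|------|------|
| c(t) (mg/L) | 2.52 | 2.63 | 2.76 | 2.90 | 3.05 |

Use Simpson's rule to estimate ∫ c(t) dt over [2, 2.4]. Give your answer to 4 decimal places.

h = 0.1, n = 4.
(h/3)·[y₀ + 4y₁ + 2y₂ + 4y₃ + y₄] = 0.033333·(33.21) = 1.1070.

1.1070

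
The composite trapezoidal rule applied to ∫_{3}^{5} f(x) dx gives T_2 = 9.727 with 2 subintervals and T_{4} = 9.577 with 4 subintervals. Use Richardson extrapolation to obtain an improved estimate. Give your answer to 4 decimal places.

R = (4·T_{4} − T_2) / 3 = (4·9.577 − 9.727)/3 = (28.581)/3 = 9.5270.

9.5270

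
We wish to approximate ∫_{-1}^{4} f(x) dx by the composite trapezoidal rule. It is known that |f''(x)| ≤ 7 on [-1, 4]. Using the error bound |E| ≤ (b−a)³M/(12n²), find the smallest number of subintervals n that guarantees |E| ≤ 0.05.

Need 875/(12n²) ≤ 0.05.
n² ≥ 875/(12·0.05) = 1458.33 ⇒ n ≥ 38.1881, so the smallest n is 39.

39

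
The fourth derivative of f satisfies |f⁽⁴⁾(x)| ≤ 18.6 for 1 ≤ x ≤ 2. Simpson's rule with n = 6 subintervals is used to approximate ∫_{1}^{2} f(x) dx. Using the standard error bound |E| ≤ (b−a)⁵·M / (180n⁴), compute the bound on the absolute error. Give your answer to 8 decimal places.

|E| ≤ (1)⁵·18.6 / (180·6⁴) = 18.6/233280 = 0.00007973.

0.00007973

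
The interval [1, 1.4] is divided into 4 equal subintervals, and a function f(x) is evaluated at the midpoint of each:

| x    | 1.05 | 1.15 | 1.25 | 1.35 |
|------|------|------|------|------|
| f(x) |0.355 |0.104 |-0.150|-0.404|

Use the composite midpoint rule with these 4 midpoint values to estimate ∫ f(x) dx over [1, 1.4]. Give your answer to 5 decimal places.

-0.00950

h = 0.1, n = 4.
h·[y(m₁) + y(m₂) + y(m₃) + y(m₄)] = 0.1·(-0.095) = -0.00950.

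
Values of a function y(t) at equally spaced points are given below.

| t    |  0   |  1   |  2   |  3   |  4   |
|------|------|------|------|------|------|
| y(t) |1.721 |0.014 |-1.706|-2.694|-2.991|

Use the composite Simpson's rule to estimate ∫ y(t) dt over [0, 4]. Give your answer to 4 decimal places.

-5.1340

h = 1, n = 4.
(h/3)·[y₀ + 4y₁ + 2y₂ + 4y₃ + y₄] = 0.333333·(-15.402) = -5.1340.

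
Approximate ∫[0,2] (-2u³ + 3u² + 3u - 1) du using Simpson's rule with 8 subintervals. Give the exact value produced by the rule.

h = (2 − 0)/8 = 0.25.
Nodes u₀,…,u₈ = 0, 0.25, 0.5, 0.75, 1, 1.25, 1.5, 1.75, 2.
f(u) = -2u³ + 3u² + 3u - 1: f₀=-1, f₁=-0.09375, f₂=1, f₃=2.09375, f₄=3, f₅=3.53125, f₆=3.5, f₇=2.71875, f₈=1.
(h/3)·[f₀ + 4f₁ + 2f₂ + 4f₃ + 2f₄ + 4f₅ + 2f₆ + 4f₇ + f₈] = 0.083333·(48) = 4.

4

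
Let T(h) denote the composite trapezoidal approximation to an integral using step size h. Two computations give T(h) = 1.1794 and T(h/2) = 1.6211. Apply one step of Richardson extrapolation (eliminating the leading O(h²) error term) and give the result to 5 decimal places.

1.76833

R = (4·T(h/2) − T(h)) / 3 = (4·1.6211 − 1.1794)/3 = (5.3050)/3 = 1.76833.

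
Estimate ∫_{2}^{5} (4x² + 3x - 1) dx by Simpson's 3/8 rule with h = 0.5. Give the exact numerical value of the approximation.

184.5

h = (5 − 2)/6 = 0.5.
Nodes x₀,…,x₆ = 2, 2.5, 3, 3.5, 4, 4.5, 5.
f(x) = 4x² + 3x - 1: f₀=21, f₁=31.5, f₂=44, f₃=58.5, f₄=75, f₅=93.5, f₆=114.
(3h/8)·[f₀ + 3f₁ + 3f₂ + 2f₃ + 3f₄ + 3f₅ + f₆] = 0.1875·(984) = 184.5.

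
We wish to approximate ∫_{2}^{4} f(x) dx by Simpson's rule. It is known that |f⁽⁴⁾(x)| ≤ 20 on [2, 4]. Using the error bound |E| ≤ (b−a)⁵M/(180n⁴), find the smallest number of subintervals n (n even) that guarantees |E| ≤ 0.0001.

14

Need 640/(180n⁴) ≤ 0.0001.
n⁴ ≥ 640/(180·0.0001) = 35555.6 ⇒ n ≥ 13.7318, so the smallest even n is 14. (n must be even for Simpson's rule.)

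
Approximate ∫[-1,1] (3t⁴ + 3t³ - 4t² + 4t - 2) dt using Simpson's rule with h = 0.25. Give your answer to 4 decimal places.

h = (1 − (-1))/8 = 0.25.
Nodes t₀,…,t₈ = -1, -0.75, -0.5, -0.25, 0, 0.25, 0.5, 0.75, 1.
f(t) = 3t⁴ + 3t³ - 4t² + 4t - 2: f₀=-10, f₁=-7.56640625, f₂=-5.1875, f₃=-3.28515625, f₄=-2, f₅=-1.19140625, f₆=-0.4375, f₇=0.96484375, f₈=4.
(h/3)·[f₀ + 4f₁ + 2f₂ + 4f₃ + 2f₄ + 4f₅ + 2f₆ + 4f₇ + f₈] = 0.083333·(-65.5625) = -5.4635.

-5.4635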